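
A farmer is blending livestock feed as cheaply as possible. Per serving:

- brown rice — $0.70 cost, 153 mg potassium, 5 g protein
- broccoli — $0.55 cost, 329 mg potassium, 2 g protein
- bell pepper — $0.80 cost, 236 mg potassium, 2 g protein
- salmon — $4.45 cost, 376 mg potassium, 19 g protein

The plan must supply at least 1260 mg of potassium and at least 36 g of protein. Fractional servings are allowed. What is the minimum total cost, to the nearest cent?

Compare the cost at each extreme point of the feasible region.
brown rice only: max(1260/153, 36/5) = 8.235 servings → $5.76.
broccoli only: max(1260/329, 36/2) = 18 servings → $9.90.
bell pepper only: max(1260/236, 36/2) = 18 servings → $14.40.
salmon only: max(1260/376, 36/19) = 3.351 servings → $14.91.
brown rice + broccoli with both tight: 6.963 servings and 0.5915 servings → $5.20.
brown rice + bell pepper with both tight: 6.838 servings and 0.9062 servings → $5.51.
brown rice + salmon with both targets exact would need a negative amount; discard.
broccoli + bell pepper: intersection lies outside the first quadrant.
broccoli + salmon with both tight: 1.892 servings and 1.696 servings → $8.59.
bell pepper + salmon with both tight: 2.788 servings and 1.601 servings → $9.36.
The minimum over all feasible corners is $5.20.

$5.20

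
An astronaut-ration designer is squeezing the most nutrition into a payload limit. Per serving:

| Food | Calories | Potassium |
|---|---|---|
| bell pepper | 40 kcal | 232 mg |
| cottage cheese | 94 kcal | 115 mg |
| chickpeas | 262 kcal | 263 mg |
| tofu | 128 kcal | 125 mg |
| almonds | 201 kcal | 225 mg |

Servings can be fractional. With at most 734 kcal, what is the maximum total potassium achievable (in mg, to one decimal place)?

Potassium per kcal: bell pepper 5.8, cottage cheese 1.223, almonds 1.119, chickpeas 1.004, tofu 0.9766.
With no serving limits, spend the whole calories allowance on bell pepper: 734 kcal / 40 kcal × 232 mg = 4257.2 mg.

4257.2 mg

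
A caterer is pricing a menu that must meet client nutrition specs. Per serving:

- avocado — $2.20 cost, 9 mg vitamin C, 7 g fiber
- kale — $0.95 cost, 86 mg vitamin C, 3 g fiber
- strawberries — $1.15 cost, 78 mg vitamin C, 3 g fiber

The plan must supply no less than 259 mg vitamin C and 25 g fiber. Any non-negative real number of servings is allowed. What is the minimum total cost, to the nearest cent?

$7.88

For a min-cost LP with two ≥-constraints, a basic feasible solution has at most two positive variables.
avocado only: max(259/9, 25/7) = 28.78 servings → $63.31.
kale only: max(259/86, 25/3) = 8.333 servings → $7.92.
strawberries only: max(259/78, 25/3) = 8.333 servings → $9.58.
avocado + kale with both tight: 2.388 servings and 2.762 servings → $7.88.
avocado + strawberries with both tight: 2.26 servings and 3.06 servings → $8.49.
kale + strawberries: intersection lies outside the first quadrant.
The minimum over all feasible corners is $7.88.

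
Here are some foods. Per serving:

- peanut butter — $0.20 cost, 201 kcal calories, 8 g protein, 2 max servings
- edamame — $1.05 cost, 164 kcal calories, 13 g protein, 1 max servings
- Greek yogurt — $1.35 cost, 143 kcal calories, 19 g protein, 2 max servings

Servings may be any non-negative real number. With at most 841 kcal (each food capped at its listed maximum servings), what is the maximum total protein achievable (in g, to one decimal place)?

Protein per kcal: Greek yogurt 0.1329, edamame 0.07927, peanut butter 0.0398.
Take 2 servings of Greek yogurt: uses 286 kcal, +38.0 g protein (running total 38.0 g).
Take 1 serving of edamame: uses 164 kcal, +13.0 g protein (running total 51.0 g).
Take 1.945 servings of peanut butter: uses 391 kcal, +15.6 g protein (running total 66.6 g).
Filling greedily by protein-per-kcal is optimal for one linear limit, giving 66.6 g.

66.6 g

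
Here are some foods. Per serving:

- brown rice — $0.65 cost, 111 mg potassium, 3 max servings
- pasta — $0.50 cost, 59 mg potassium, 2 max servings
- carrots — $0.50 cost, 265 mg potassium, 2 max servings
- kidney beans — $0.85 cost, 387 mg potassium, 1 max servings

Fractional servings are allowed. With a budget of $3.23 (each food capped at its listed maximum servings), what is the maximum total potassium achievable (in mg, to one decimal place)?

Potassium per dollar: carrots 530, kidney beans 455.3, brown rice 170.8, pasta 118.
Take 2 servings of carrots: spends $1.00, +530.0 mg potassium (running total 530.0 mg).
Take 1 serving of kidney beans: spends $0.85, +387.0 mg potassium (running total 917.0 mg).
Take 2.123 servings of brown rice: spends $1.38, +235.7 mg potassium (running total 1152.7 mg).
Filling greedily by potassium-per-dollar is optimal for one linear limit, giving 1152.7 mg.

1152.7 mg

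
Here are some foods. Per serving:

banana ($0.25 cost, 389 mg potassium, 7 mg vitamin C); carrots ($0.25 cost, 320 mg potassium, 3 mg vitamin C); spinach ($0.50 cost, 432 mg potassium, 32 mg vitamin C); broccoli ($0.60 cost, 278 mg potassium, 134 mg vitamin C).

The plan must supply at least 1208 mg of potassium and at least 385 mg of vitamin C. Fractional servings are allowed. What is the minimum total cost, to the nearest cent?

This is a tiny linear program; its minimum lies at a vertex of the feasible set. List the vertices and price them.
banana only: max(1208/389, 385/7) = 55 servings → $13.75.
carrots only: max(1208/320, 385/3) = 128.3 servings → $32.08.
spinach only: max(1208/432, 385/32) = 12.03 servings → $6.02.
broccoli only: max(1208/278, 385/134) = 4.345 servings → $2.61.
banana + carrots: the both-tight solution has a negative serving — not a feasible corner.
banana + spinach: intersection lies outside the first quadrant.
banana + broccoli with both tight: 1.093 servings and 2.816 servings → $1.96.
carrots + spinach: intersection lies outside the first quadrant.
carrots + broccoli with both tight: 1.304 servings and 2.844 servings → $2.03.
spinach + broccoli with both tight: 1.119 servings and 2.606 servings → $2.12.
Cheapest feasible corner: $1.96.

$1.96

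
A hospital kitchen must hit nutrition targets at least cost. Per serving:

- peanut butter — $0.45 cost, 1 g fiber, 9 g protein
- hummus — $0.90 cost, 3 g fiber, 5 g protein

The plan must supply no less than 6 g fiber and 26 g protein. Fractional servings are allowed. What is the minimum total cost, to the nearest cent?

$2.13

Two binding constraints pin down two serving amounts, so the optimal mix uses at most two foods. The candidates are each food alone (scaled to the tighter of fiber/protein) and each pair with both constraints tight.
peanut butter only: max(6/1, 26/9) = 6 servings → $2.70.
hummus only: max(6/3, 26/5) = 5.2 servings → $4.68.
peanut butter + hummus with both tight: 2.182 servings and 1.273 servings → $2.13.
The minimum over all feasible corners is $2.13.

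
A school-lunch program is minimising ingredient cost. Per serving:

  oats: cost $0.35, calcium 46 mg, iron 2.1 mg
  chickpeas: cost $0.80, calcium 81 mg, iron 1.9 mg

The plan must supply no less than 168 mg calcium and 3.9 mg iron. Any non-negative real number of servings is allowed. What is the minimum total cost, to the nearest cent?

This is a tiny linear program; its minimum lies at a vertex of the feasible set. List the vertices and price them.
oats only: max(168/46, 3.9/2.1) = 3.652 servings → $1.28.
chickpeas only: max(168/81, 3.9/1.9) = 2.074 servings → $1.66.
oats + chickpeas: intersection lies outside the first quadrant.
The minimum over all feasible corners is $1.28.

$1.28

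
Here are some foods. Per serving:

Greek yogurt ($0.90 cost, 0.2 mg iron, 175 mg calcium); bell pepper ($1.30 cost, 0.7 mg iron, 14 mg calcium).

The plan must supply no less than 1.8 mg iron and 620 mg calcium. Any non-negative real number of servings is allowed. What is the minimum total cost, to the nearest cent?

With two linear requirements the optimum uses one or two foods; enumerate the corners.
Greek yogurt only: max(1.8/0.2, 620/175) = 9 servings → $8.10.
bell pepper only: max(1.8/0.7, 620/14) = 44.29 servings → $57.57.
Greek yogurt + bell pepper with both tight: 3.415 servings and 1.596 servings → $5.15.
So the least-cost plan costs $5.15.

$5.15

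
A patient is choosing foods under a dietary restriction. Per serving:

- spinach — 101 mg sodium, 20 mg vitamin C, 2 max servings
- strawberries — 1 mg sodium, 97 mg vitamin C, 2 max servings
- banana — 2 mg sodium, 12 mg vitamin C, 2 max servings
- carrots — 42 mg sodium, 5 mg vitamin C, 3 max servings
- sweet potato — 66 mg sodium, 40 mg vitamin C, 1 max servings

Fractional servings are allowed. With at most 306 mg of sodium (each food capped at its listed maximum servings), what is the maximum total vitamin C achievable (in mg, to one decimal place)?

Vitamin C per mg sodium: strawberries 97, banana 6, sweet potato 0.6061, spinach 0.198, carrots 0.119.
Take 2 servings of strawberries: uses 2 mg sodium, +194.0 mg vitamin C (running total 194.0 mg).
Take 2 servings of banana: uses 4 mg sodium, +24.0 mg vitamin C (running total 218.0 mg).
Take 1 serving of sweet potato: uses 66 mg sodium, +40.0 mg vitamin C (running total 258.0 mg).
Take 2 servings of spinach: uses 202 mg sodium, +40.0 mg vitamin C (running total 298.0 mg).
Take 0.7619 servings of carrots: uses 32 mg sodium, +3.8 mg vitamin C (running total 301.8 mg).
Filling greedily by vitamin C-per-mg sodium is optimal for one linear limit, giving 301.8 mg.

301.8 mg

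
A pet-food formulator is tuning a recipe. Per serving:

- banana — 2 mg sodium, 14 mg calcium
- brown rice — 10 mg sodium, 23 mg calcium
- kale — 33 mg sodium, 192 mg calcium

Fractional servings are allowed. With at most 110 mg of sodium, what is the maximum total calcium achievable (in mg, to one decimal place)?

Calcium per mg sodium: banana 7, kale 5.818, brown rice 2.3.
With no serving limits, spend the whole sodium allowance on banana: 110 mg / 2 mg × 14 mg = 770.0 mg.

770.0 mg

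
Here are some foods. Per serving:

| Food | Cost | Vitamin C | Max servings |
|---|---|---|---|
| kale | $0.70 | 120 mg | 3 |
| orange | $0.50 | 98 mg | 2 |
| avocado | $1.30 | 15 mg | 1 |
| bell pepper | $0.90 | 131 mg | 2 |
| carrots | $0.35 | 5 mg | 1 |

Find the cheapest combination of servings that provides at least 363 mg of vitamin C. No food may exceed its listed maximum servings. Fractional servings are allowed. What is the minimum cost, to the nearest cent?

Cost per mg of vitamin C: orange $0.0051, kale $0.0058, bell pepper $0.0069, carrots $0.0700, avocado $0.0867.
Take 2 servings of orange: +196.0 mg vitamin C for $1.00 (total $1.00, still need 167.0 mg).
Take 1.392 servings of kale: +167.0 mg vitamin C for $0.97 (total $1.97, still need 0.0 mg).
Filling from the cheapest source first is optimal under one linear minimum: $1.97.

$1.97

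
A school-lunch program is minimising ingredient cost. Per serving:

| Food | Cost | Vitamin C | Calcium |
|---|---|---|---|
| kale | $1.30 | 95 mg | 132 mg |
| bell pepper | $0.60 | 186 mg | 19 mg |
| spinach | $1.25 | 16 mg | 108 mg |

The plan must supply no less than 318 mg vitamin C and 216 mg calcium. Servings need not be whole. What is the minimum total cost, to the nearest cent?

The cheapest plan sits at a corner of the feasible region — with two constraints it uses at most two foods.
kale only: max(318/95, 216/132) = 3.347 servings → $4.35.
bell pepper only: max(318/186, 216/19) = 11.37 servings → $6.82.
spinach only: max(318/16, 216/108) = 19.88 servings → $24.84.
kale + bell pepper with both tight: 1.501 servings and 0.9432 servings → $2.52.
kale + spinach: intersection lies outside the first quadrant.
bell pepper + spinach with both tight: 1.561 servings and 1.725 servings → $3.09.
The minimum over all feasible corners is $2.52.

$2.52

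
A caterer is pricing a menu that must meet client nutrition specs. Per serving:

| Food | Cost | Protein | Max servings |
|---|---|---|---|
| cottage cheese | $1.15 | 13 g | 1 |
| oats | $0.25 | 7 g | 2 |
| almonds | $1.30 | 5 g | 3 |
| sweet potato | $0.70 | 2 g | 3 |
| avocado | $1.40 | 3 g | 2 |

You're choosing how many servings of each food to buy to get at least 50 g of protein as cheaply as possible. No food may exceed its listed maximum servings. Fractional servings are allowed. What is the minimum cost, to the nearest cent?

Cost per g of protein: oats $0.0357, cottage cheese $0.0885, almonds $0.2600, sweet potato $0.3500, avocado $0.4667.
Take 2 servings of oats: +14.0 g protein for $0.50 (total $0.50, still need 36.0 g).
Take 1 serving of cottage cheese: +13.0 g protein for $1.15 (total $1.65, still need 23.0 g).
Take 3 servings of almonds: +15.0 g protein for $3.90 (total $5.55, still need 8.0 g).
Take 3 servings of sweet potato: +6.0 g protein for $2.10 (total $7.65, still need 2.0 g).
Take 0.6667 servings of avocado: +2.0 g protein for $0.93 (total $8.58, still need 0.0 g).
Greedy by cheapest-per-g is optimal for a single linear constraint, so the minimum cost is $8.58.

$8.58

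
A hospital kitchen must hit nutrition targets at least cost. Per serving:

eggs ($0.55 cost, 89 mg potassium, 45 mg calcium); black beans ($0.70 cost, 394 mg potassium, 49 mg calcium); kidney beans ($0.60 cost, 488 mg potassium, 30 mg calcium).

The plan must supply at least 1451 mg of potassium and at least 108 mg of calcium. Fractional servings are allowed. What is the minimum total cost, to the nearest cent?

$1.95

eggs only: max(1451/89, 108/45) = 16.3 servings → $8.97.
black beans only: max(1451/394, 108/49) = 3.683 servings → $2.58.
kidney beans only: max(1451/488, 108/30) = 3.6 servings → $2.16.
eggs + black beans: the both-tight solution has a negative serving — not a feasible corner.
eggs + kidney beans with both tight: 0.4756 servings and 2.887 servings → $1.99.
black beans + kidney beans with both tight: 0.7587 servings and 2.361 servings → $1.95.
Cheapest feasible corner: $1.95.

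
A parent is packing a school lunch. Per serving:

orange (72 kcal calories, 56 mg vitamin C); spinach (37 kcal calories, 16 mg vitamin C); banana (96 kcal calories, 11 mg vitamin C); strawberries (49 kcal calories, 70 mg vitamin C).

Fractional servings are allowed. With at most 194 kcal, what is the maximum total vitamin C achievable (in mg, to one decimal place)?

277.1 mg

Vitamin C per kcal: strawberries 1.429, orange 0.7778, spinach 0.4324, banana 0.1146.
With no serving limits, spend the whole calories allowance on strawberries: 194 kcal / 49 kcal × 70 mg = 277.1 mg.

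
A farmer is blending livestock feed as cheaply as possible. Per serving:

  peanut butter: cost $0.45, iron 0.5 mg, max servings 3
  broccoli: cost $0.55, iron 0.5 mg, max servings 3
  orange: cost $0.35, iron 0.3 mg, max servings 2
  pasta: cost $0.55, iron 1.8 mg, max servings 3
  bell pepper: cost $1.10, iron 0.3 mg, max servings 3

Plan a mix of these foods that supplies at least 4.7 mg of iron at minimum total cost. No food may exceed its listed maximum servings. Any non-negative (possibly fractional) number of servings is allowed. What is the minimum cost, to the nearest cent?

$1.44

Cost per mg of iron: pasta $0.3056, peanut butter $0.9000, broccoli $1.1000, orange $1.1667, bell pepper $3.6667.
Take 2.611 servings of pasta: +4.7 mg iron for $1.44 (total $1.44, still need 0.0 mg).
Greedy by cheapest-per-mg is optimal for a single linear constraint, so the minimum cost is $1.44.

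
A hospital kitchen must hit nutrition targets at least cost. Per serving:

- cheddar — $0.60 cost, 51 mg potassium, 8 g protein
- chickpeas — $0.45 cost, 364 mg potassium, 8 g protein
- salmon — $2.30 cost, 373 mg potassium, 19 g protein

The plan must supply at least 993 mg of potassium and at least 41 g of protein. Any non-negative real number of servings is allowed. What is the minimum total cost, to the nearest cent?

The cheapest plan sits at a corner of the feasible region — with two constraints it uses at most two foods.
cheddar only: max(993/51, 41/8) = 19.47 servings → $11.68.
chickpeas only: max(993/364, 41/8) = 5.125 servings → $2.31.
salmon only: max(993/373, 41/19) = 2.662 servings → $6.12.
cheddar + chickpeas with both tight: 2.788 servings and 2.337 servings → $2.72.
cheddar + salmon: intersection lies outside the first quadrant.
chickpeas + salmon with both tight: 0.909 servings and 1.775 servings → $4.49.
So the least-cost plan costs $2.31.

$2.31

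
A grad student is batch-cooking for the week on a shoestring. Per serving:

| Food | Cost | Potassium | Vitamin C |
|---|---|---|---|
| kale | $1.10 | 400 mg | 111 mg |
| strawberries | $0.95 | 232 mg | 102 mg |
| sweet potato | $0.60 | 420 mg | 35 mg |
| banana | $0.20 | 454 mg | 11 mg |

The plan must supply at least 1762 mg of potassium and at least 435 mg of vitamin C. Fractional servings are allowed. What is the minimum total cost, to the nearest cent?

A basic optimal solution has at most two foods positive. Try each food alone and each pair with both targets met exactly.
kale only: max(1762/400, 435/111) = 4.405 servings → $4.85.
strawberries only: max(1762/232, 435/102) = 7.595 servings → $7.22.
sweet potato only: max(1762/420, 435/35) = 12.43 servings → $7.46.
banana only: max(1762/454, 435/11) = 39.55 servings → $7.91.
kale + strawberries: intersection lies outside the first quadrant.
kale + sweet potato with both tight: 3.71 servings and 0.6616 servings → $4.48.
kale + banana with both tight: 3.872 servings and 0.4692 servings → $4.35.
strawberries + sweet potato with both tight: 3.486 servings and 2.27 servings → $4.67.
strawberries + banana with both tight: 4.07 servings and 1.801 servings → $4.23.
sweet potato + banana: intersection lies outside the first quadrant.
So the least-cost plan costs $4.23.

$4.23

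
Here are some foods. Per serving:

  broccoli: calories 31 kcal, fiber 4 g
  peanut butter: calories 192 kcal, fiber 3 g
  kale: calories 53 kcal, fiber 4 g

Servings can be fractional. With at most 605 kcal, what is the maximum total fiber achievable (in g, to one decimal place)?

Fiber per kcal: broccoli 0.129, kale 0.07547, peanut butter 0.01562.
With no serving limits, spend the whole calories allowance on broccoli: 605 kcal / 31 kcal × 4 g = 78.1 g.

78.1 g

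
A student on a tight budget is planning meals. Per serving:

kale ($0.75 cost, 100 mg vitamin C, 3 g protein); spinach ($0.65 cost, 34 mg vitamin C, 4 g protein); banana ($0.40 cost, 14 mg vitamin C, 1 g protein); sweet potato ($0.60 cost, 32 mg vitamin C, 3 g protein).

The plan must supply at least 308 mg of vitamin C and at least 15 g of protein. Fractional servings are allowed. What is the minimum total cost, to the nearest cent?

$3.07

For a min-cost LP with two ≥-constraints, a basic feasible solution has at most two positive variables.
kale only: max(308/100, 15/3) = 5 servings → $3.75.
spinach only: max(308/34, 15/4) = 9.059 servings → $5.89.
banana only: max(308/14, 15/1) = 22 servings → $8.80.
sweet potato only: max(308/32, 15/3) = 9.625 servings → $5.78.
kale + spinach with both tight: 2.423 servings and 1.933 servings → $3.07.
kale + banana with both tight: 1.69 servings and 9.931 servings → $5.24.
kale + sweet potato with both tight: 2.176 servings and 2.824 servings → $3.33.
spinach + banana with both targets exact would need a negative amount; discard.
spinach + sweet potato: the both-tight solution has a negative serving — not a feasible corner.
banana + sweet potato: the both-tight solution has a negative serving — not a feasible corner.
Cheapest feasible corner: $3.07.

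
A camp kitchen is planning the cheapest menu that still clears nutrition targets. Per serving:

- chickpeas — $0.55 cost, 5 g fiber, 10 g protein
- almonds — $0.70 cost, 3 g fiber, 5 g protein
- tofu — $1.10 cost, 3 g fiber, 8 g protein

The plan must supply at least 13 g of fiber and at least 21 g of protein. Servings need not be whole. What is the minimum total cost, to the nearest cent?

$1.43

The cheapest plan sits at a corner of the feasible region — with two constraints it uses at most two foods.
chickpeas only: max(13/5, 21/10) = 2.6 servings → $1.43.
almonds only: max(13/3, 21/5) = 4.333 servings → $3.03.
tofu only: max(13/3, 21/8) = 4.333 servings → $4.77.
chickpeas + almonds: intersection lies outside the first quadrant.
chickpeas + tofu with both targets exact would need a negative amount; discard.
almonds + tofu: intersection lies outside the first quadrant.
Cheapest feasible corner: $1.43.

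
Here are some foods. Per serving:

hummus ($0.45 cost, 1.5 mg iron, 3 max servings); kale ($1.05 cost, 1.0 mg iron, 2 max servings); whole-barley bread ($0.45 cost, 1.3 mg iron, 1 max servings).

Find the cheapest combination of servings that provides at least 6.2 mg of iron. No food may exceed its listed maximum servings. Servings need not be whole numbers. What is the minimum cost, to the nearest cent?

$2.22

Cost per mg of iron: hummus $0.3000, whole-barley bread $0.3462, kale $1.0500.
Take 3 servings of hummus: +4.5 mg iron for $1.35 (total $1.35, still need 1.7 mg).
Take 1 serving of whole-barley bread: +1.3 mg iron for $0.45 (total $1.80, still need 0.4 mg).
Take 0.4 servings of kale: +0.4 mg iron for $0.42 (total $2.22, still need 0.0 mg).
Greedy by cheapest-per-mg is optimal for a single linear constraint, so the minimum cost is $2.22.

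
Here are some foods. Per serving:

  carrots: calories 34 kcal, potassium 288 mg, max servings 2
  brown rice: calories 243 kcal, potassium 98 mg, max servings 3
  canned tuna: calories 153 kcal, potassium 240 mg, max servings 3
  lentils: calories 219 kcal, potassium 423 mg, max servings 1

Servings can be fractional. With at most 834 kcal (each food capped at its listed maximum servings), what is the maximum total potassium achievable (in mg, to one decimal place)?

Potassium per kcal: carrots 8.471, lentils 1.932, canned tuna 1.569, brown rice 0.4033.
Take 2 servings of carrots: uses 68 kcal, +576.0 mg potassium (running total 576.0 mg).
Take 1 serving of lentils: uses 219 kcal, +423.0 mg potassium (running total 999.0 mg).
Take 3 servings of canned tuna: uses 459 kcal, +720.0 mg potassium (running total 1719.0 mg).
Take 0.3621 servings of brown rice: uses 88 kcal, +35.5 mg potassium (running total 1754.5 mg).
Filling greedily by potassium-per-kcal is optimal for one linear limit, giving 1754.5 mg.

1754.5 mg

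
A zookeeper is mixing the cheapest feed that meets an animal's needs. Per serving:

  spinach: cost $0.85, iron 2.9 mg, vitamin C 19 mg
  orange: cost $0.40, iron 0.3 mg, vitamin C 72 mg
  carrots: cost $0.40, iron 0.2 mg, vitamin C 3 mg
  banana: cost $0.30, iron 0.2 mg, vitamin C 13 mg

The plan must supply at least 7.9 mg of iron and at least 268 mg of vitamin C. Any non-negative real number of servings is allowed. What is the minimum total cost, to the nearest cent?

$3.28

This is a tiny linear program; its minimum lies at a vertex of the feasible set. List the vertices and price them.
spinach only: max(7.9/2.9, 268/19) = 14.11 servings → $11.99.
orange only: max(7.9/0.3, 268/72) = 26.33 servings → $10.53.
carrots only: max(7.9/0.2, 268/3) = 89.33 servings → $35.73.
banana only: max(7.9/0.2, 268/13) = 39.5 servings → $11.85.
spinach + orange with both tight: 2.405 servings and 3.088 servings → $3.28.
spinach + carrots: intersection lies outside the first quadrant.
spinach + banana with both tight: 1.448 servings and 18.5 servings → $6.78.
orange + carrots with both tight: 2.215 servings and 36.18 servings → $15.36.
orange + banana with both targets exact would need a negative amount; discard.
carrots + banana with both tight: 24.55 servings and 14.95 servings → $14.30.
The minimum over all feasible corners is $3.28.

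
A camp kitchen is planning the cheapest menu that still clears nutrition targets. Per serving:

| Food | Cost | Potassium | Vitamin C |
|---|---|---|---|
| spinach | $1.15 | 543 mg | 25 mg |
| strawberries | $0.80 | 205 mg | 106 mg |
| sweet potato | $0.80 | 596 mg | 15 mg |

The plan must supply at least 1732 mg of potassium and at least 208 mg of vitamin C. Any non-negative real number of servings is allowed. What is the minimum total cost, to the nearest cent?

$3.18

Two binding constraints pin down two serving amounts, so the optimal mix uses at most two foods. The candidates are each food alone (scaled to the tighter of potassium/vitamin C) and each pair with both constraints tight.
spinach only: max(1732/543, 208/25) = 8.32 servings → $9.57.
strawberries only: max(1732/205, 208/106) = 8.449 servings → $6.76.
sweet potato only: max(1732/596, 208/15) = 13.87 servings → $11.09.
spinach + strawberries with both tight: 2.688 servings and 1.328 servings → $4.15.
spinach + sweet potato: the both-tight solution has a negative serving — not a feasible corner.
strawberries + sweet potato with both tight: 1.63 servings and 2.345 servings → $3.18.
Cheapest feasible corner: $3.18.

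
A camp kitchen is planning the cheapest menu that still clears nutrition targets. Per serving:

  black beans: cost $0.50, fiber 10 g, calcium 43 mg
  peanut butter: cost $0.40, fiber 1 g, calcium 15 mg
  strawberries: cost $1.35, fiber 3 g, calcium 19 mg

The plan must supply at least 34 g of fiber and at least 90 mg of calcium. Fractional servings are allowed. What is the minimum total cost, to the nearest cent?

$1.70

Compare the cost at each extreme point of the feasible region.
black beans only: max(34/10, 90/43) = 3.4 servings → $1.70.
peanut butter only: max(34/1, 90/15) = 34 servings → $13.60.
strawberries only: max(34/3, 90/19) = 11.33 servings → $15.30.
black beans + peanut butter: the both-tight solution has a negative serving — not a feasible corner.
black beans + strawberries: the both-tight solution has a negative serving — not a feasible corner.
peanut butter + strawberries: intersection lies outside the first quadrant.
The minimum over all feasible corners is $1.70.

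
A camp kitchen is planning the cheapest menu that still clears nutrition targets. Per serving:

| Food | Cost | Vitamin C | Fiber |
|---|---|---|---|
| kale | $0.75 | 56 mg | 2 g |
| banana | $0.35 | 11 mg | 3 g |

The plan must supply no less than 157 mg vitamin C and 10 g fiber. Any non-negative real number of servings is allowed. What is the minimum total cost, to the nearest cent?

$2.44

For a min-cost LP with two ≥-constraints, a basic feasible solution has at most two positive variables.
kale only: max(157/56, 10/2) = 5 servings → $3.75.
banana only: max(157/11, 10/3) = 14.27 servings → $5.00.
kale + banana with both tight: 2.473 servings and 1.685 servings → $2.44.
The minimum over all feasible corners is $2.44.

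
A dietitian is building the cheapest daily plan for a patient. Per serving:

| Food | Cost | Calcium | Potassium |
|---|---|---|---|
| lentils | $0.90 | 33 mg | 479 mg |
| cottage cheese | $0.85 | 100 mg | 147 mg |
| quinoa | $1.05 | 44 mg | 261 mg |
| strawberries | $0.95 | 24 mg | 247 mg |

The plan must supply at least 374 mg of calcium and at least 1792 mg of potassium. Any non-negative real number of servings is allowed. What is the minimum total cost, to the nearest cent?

An LP optimum is at a vertex; with two nutrient constraints at most two foods are used. Check each candidate.
lentils only: max(374/33, 1792/479) = 11.33 servings → $10.20.
cottage cheese only: max(374/100, 1792/147) = 12.19 servings → $10.36.
quinoa only: max(374/44, 1792/261) = 8.5 servings → $8.93.
strawberries only: max(374/24, 1792/247) = 15.58 servings → $14.80.
lentils + cottage cheese with both tight: 2.886 servings and 2.788 servings → $4.97.
lentils + quinoa: intersection lies outside the first quadrant.
lentils + strawberries: intersection lies outside the first quadrant.
cottage cheese + quinoa with both tight: 0.9559 servings and 6.328 servings → $7.46.
cottage cheese + strawberries with both tight: 2.332 servings and 5.867 servings → $7.56.
quinoa + strawberries: the both-tight solution has a negative serving — not a feasible corner.
So the least-cost plan costs $4.97.

$4.97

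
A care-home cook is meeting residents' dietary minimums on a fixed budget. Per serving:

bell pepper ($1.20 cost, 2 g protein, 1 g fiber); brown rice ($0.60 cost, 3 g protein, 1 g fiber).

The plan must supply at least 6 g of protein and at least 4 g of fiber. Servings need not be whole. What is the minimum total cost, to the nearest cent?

$2.40

Check every corner: each single food scaled to meet both minima, and each pair solved so both constraints bind.
bell pepper only: max(6/2, 4/1) = 4 servings → $4.80.
brown rice only: max(6/3, 4/1) = 4 servings → $2.40.
bell pepper + brown rice with both targets exact would need a negative amount; discard.
Cheapest feasible corner: $2.40.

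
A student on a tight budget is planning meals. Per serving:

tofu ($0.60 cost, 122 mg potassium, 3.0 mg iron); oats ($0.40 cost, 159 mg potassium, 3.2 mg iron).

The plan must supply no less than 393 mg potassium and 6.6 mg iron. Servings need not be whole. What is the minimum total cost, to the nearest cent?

$0.99

For a min-cost LP with two ≥-constraints, a basic feasible solution has at most two positive variables.
tofu only: max(393/122, 6.6/3.0) = 3.221 servings → $1.93.
oats only: max(393/159, 6.6/3.2) = 2.472 servings → $0.99.
tofu + oats: intersection lies outside the first quadrant.
Cheapest feasible corner: $0.99.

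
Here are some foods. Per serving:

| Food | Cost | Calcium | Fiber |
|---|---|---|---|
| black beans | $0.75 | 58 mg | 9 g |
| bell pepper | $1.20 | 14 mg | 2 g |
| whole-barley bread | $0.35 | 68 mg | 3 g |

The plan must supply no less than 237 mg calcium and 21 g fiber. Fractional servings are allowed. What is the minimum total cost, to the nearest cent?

Minimising a linear cost over {calcium ≥ 237, fiber ≥ 21, servings ≥ 0} — the optimum is at a vertex, using one or two foods.
black beans only: max(237/58, 21/9) = 4.086 servings → $3.06.
bell pepper only: max(237/14, 21/2) = 16.93 servings → $20.31.
whole-barley bread only: max(237/68, 21/3) = 7 servings → $2.45.
black beans + bell pepper: intersection lies outside the first quadrant.
black beans + whole-barley bread with both tight: 1.637 servings and 2.089 servings → $1.96.
bell pepper + whole-barley bread with both tight: 7.628 servings and 1.915 servings → $9.82.
Cheapest feasible corner: $1.96.

$1.96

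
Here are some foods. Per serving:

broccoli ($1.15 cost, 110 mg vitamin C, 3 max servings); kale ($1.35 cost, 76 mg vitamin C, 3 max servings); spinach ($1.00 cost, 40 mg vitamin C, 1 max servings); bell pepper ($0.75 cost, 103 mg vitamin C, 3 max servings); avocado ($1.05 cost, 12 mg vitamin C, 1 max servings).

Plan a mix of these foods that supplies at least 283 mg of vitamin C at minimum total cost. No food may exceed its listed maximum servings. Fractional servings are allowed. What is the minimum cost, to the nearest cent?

$2.06

Cost per mg of vitamin C: bell pepper $0.0073, broccoli $0.0105, kale $0.0178, spinach $0.0250, avocado $0.0875.
Take 2.748 servings of bell pepper: +283.0 mg vitamin C for $2.06 (total $2.06, still need 0.0 mg).
Greedy by cheapest-per-mg is optimal for a single linear constraint, so the minimum cost is $2.06.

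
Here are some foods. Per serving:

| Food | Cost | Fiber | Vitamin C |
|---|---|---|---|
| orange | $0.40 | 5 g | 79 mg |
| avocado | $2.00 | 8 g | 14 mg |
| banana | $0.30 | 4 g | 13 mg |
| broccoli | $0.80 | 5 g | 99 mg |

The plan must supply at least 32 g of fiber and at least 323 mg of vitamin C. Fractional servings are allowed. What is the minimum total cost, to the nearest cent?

Two binding constraints pin down two serving amounts, so the optimal mix uses at most two foods. The candidates are each food alone (scaled to the tighter of fiber/vitamin C) and each pair with both constraints tight.
orange only: max(32/5, 323/79) = 6.4 servings → $2.56.
avocado only: max(32/8, 323/14) = 23.07 servings → $46.14.
banana only: max(32/4, 323/13) = 24.85 servings → $7.45.
broccoli only: max(32/5, 323/99) = 6.4 servings → $5.12.
orange + avocado with both tight: 3.801 servings and 1.625 servings → $4.77.
orange + banana with both tight: 3.49 servings and 3.637 servings → $2.49.
orange + broccoli: the both-tight solution has a negative serving — not a feasible corner.
avocado + banana with both targets exact would need a negative amount; discard.
avocado + broccoli with both tight: 2.151 servings and 2.958 servings → $6.67.
banana + broccoli with both tight: 4.692 servings and 2.647 servings → $3.52.
So the least-cost plan costs $2.49.

$2.49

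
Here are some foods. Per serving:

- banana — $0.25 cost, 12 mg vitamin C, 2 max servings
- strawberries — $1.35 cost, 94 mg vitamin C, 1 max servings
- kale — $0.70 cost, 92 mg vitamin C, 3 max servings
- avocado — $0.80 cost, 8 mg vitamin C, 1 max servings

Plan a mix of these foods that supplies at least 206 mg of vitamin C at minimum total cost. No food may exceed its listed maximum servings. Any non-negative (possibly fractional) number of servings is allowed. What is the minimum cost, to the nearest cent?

Cost per mg of vitamin C: kale $0.0076, strawberries $0.0144, banana $0.0208, avocado $0.1000.
Take 2.239 servings of kale: +206.0 mg vitamin C for $1.57 (total $1.57, still need 0.0 mg).
Filling from the cheapest source first is optimal under one linear minimum: $1.57.

$1.57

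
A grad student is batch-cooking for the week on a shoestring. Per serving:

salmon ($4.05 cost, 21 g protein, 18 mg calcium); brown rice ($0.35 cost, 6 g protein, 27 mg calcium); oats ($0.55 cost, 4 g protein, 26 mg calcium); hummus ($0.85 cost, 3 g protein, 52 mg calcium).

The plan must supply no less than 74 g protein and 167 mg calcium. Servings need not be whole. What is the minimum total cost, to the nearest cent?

This is a tiny linear program; its minimum lies at a vertex of the feasible set. List the vertices and price them.
salmon only: max(74/21, 167/18) = 9.278 servings → $37.58.
brown rice only: max(74/6, 167/27) = 12.33 servings → $4.32.
oats only: max(74/4, 167/26) = 18.5 servings → $10.18.
hummus only: max(74/3, 167/52) = 24.67 servings → $20.97.
salmon + brown rice with both tight: 2.17 servings and 4.739 servings → $10.45.
salmon + oats with both tight: 2.65 servings and 4.589 servings → $13.26.
salmon + hummus with both tight: 3.224 servings and 2.095 servings → $14.84.
brown rice + oats with both targets exact would need a negative amount; discard.
brown rice + hummus with both targets exact would need a negative amount; discard.
oats + hummus with both targets exact would need a negative amount; discard.
Cheapest feasible corner: $4.32.

$4.32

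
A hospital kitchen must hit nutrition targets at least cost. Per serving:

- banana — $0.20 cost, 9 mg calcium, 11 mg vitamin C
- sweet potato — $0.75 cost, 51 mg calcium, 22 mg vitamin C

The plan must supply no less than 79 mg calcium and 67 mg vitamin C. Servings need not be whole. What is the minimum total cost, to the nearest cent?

Check every corner: each single food scaled to meet both minima, and each pair solved so both constraints bind.
banana only: max(79/9, 67/11) = 8.778 servings → $1.76.
sweet potato only: max(79/51, 67/22) = 3.045 servings → $2.28.
banana + sweet potato with both tight: 4.625 servings and 0.7328 servings → $1.47.
The minimum over all feasible corners is $1.47.

$1.47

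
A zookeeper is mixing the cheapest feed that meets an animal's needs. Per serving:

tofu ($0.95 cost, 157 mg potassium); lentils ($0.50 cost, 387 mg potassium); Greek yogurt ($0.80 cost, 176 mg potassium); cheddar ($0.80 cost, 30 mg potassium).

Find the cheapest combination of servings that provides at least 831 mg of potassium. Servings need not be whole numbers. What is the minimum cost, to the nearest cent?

$1.07

Cost per mg of potassium: lentils $0.0013, Greek yogurt $0.0045, tofu $0.0061, cheddar $0.0267.
With no serving limits, use only lentils: 831 mg / 387 mg = 2.147 servings × $0.50 = $1.07.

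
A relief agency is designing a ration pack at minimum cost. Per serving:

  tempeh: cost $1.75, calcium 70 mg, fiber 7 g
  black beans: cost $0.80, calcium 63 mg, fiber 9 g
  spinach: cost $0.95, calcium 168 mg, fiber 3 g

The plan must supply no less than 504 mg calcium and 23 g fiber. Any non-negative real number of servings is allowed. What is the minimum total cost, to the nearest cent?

$3.64

With two linear requirements the optimum uses one or two foods; enumerate the corners.
tempeh only: max(504/70, 23/7) = 7.2 servings → $12.60.
black beans only: max(504/63, 23/9) = 8 servings → $6.40.
spinach only: max(504/168, 23/3) = 7.667 servings → $7.28.
tempeh + black beans with both targets exact would need a negative amount; discard.
tempeh + spinach with both tight: 2.435 servings and 1.986 servings → $6.15.
black beans + spinach with both tight: 1.778 servings and 2.333 servings → $3.64.
Cheapest feasible corner: $3.64.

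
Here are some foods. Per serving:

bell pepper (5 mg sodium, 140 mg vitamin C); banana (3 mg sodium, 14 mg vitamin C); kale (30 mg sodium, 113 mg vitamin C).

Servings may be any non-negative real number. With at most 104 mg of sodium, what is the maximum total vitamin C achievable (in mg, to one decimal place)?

2912.0 mg

Vitamin C per mg sodium: bell pepper 28, banana 4.667, kale 3.767.
With no serving limits, spend the whole sodium allowance on bell pepper: 104 mg / 5 mg × 140 mg = 2912.0 mg.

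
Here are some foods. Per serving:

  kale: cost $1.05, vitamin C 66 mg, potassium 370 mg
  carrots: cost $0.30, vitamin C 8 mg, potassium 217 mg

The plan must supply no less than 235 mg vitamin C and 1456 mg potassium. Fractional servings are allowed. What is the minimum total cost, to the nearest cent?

$3.88

Check every corner: each single food scaled to meet both minima, and each pair solved so both constraints bind.
kale only: max(235/66, 1456/370) = 3.935 servings → $4.13.
carrots only: max(235/8, 1456/217) = 29.38 servings → $8.81.
kale + carrots with both tight: 3.463 servings and 0.805 servings → $3.88.
So the least-cost plan costs $3.88.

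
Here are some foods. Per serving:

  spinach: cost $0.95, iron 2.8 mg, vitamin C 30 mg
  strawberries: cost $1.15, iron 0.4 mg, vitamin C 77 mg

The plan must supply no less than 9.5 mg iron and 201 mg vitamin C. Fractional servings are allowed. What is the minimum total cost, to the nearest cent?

With two linear requirements the optimum uses one or two foods; enumerate the corners.
spinach only: max(9.5/2.8, 201/30) = 6.7 servings → $6.37.
strawberries only: max(9.5/0.4, 201/77) = 23.75 servings → $27.31.
spinach + strawberries with both tight: 3.198 servings and 1.364 servings → $4.61.
Cheapest feasible corner: $4.61.

$4.61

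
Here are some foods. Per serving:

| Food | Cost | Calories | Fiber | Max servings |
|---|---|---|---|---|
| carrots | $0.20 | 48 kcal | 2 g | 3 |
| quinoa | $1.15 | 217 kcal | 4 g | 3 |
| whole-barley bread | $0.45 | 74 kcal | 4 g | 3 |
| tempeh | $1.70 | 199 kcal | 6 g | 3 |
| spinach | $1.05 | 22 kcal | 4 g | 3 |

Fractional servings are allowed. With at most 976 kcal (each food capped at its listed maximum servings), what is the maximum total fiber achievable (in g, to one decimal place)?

46.4 g

Fiber per kcal: spinach 0.1818, whole-barley bread 0.05405, carrots 0.04167, tempeh 0.03015, quinoa 0.01843.
Take 3 servings of spinach: uses 66 kcal, +12.0 g fiber (running total 12.0 g).
Take 3 servings of whole-barley bread: uses 222 kcal, +12.0 g fiber (running total 24.0 g).
Take 3 servings of carrots: uses 144 kcal, +6.0 g fiber (running total 30.0 g).
Take 2.734 servings of tempeh: uses 544 kcal, +16.4 g fiber (running total 46.4 g).
Filling greedily by fiber-per-kcal is optimal for one linear limit, giving 46.4 g.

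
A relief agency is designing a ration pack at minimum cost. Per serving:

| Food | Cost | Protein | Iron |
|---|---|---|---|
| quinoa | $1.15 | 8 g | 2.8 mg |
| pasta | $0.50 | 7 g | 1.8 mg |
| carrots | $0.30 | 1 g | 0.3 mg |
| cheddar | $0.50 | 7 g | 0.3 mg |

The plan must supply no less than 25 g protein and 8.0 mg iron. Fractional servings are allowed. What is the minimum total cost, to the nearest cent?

quinoa only: max(25/8, 8.0/2.8) = 3.125 servings → $3.59.
pasta only: max(25/7, 8.0/1.8) = 4.444 servings → $2.22.
carrots only: max(25/1, 8.0/0.3) = 26.67 servings → $8.00.
cheddar only: max(25/7, 8.0/0.3) = 26.67 servings → $13.33.
quinoa + pasta with both tight: 2.115 servings and 1.154 servings → $3.01.
quinoa + carrots with both tight: 1.25 servings and 15 servings → $5.94.
quinoa + cheddar with both tight: 2.82 servings and 0.3488 servings → $3.42.
pasta + carrots: the both-tight solution has a negative serving — not a feasible corner.
pasta + cheddar: intersection lies outside the first quadrant.
carrots + cheddar with both targets exact would need a negative amount; discard.
The minimum over all feasible corners is $2.22.

$2.22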